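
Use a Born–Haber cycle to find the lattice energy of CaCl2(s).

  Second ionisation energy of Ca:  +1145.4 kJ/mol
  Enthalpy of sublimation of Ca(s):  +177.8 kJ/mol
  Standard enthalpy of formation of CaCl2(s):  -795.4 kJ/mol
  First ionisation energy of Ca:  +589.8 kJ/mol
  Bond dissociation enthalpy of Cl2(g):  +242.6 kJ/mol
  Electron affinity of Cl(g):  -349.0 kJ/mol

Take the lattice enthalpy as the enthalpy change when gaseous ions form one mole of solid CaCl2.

ΔHf° = 1·ΔHsub + 1·(ΣIE) + 1·D(Cl2) + 2·EA + U
-795.4 = 1·(+177.8) + 1·(+1735.2) + 1·(+242.6) + 2·(-349.0) + U
U = -795.4 − (+1457.6) = -2253.0 kJ/mol

U = -2253.0 kJ/mol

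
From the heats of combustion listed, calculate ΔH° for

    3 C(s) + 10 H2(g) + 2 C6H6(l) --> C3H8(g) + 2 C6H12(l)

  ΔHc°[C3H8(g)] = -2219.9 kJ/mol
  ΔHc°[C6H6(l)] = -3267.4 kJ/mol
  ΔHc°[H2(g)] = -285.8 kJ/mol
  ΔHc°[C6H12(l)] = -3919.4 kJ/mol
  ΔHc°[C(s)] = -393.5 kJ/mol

ΔH° = -514.6 kJ/mol

With combustion enthalpies, reactants minus products:
= [3·(-393.5) + 10·(-285.8) + 2·(-3267.4)] − [1·(-2219.9) + 2·(-3919.4)]
= -514.6 kJ/mol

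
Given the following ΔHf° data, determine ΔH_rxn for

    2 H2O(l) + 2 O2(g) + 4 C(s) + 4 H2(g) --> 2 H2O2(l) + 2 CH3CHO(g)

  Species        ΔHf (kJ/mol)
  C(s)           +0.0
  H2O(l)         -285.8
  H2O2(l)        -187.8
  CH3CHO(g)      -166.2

Products: 2·(-187.8) + 2·(-166.2) = -708.0
Reactants: 2·(-285.8) + 2·(+0.0) + 4·(+0.0) + 4·(+0.0) = -571.6
ΔH_rxn = (-708.0) − (-571.6) = -136.4 kJ/mol

ΔH_rxn = -136.4 kJ/mol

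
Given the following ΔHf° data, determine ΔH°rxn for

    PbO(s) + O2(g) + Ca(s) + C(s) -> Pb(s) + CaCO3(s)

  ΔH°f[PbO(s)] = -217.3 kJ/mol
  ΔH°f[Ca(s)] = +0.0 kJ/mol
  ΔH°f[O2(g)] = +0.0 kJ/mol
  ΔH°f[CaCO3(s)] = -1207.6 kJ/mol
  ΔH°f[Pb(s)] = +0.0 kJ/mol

Products: 1·(+0.0) + 1·(-1207.6) = -1207.6
Reactants: 1·(-217.3) + 1·(+0.0) + 1·(+0.0) + 1·(+0.0) = -217.3
ΔH°rxn = (-1207.6) − (-217.3) = -990.3 kJ/mol

ΔH°rxn = -990.3 kJ/mol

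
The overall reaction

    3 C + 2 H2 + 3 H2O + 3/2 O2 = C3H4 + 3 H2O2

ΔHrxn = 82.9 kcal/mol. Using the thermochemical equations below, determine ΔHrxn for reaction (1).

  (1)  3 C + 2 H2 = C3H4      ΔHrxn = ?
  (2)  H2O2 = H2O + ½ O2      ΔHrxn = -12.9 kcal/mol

ΔHrxn = 44.2 kcal/mol

(1) as written (C3H4 already on the product side): contributes x
(2) reversed and × 3 (H2O2 must end up as a product; ×3 to match 3 H2O2 in the target): (-3)·(-12.9) = +38.7 kcal/mol
+82.9 = (+38.7) + x
x = (+82.9 − (+38.7)) / (1) = 44.2 kcal/mol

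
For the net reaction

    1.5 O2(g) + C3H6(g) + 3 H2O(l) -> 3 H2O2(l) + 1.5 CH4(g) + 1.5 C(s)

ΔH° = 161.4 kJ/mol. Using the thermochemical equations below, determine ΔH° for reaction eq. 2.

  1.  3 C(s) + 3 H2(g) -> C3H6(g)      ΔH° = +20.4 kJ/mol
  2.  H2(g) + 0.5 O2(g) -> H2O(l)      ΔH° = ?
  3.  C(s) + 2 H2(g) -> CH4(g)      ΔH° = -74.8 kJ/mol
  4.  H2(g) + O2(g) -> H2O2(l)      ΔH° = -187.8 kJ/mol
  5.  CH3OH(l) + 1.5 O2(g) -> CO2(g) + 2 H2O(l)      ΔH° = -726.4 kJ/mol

eq. 1 reversed (C3H6(g) must end up as a reactant): -20.4 kJ/mol
eq. 2 reversed and × 3: contributes −3·x
eq. 3 × 3/2 (×3/2 to match 3/2 CH4(g) in the target): (3/2)·(-74.8) = -112.2 kJ/mol
eq. 4 × 3 (×3 to match 3 H2O2(l) in the target): (3)·(-187.8) = -563.4 kJ/mol
eq. 5: not needed (CO2(g) appears nowhere else).
+161.4 = (-20.4) + (-112.2) + (-563.4) − 3·x
x = (+161.4 − (-696.0)) / (-3) = -285.8 kJ/mol

ΔH° = -285.8 kJ/mol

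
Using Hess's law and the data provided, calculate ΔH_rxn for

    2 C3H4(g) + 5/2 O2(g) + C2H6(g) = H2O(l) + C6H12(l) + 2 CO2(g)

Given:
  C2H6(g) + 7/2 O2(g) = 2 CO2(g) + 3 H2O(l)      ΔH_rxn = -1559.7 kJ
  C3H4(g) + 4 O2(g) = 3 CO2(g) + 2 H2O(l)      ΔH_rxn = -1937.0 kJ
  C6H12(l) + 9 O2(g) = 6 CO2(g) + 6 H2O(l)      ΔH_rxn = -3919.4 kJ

ΔH_rxn = -1514.3 kJ

equation 1 as written (C2H6(g) already on the reactant side): -1559.7 kJ
equation 2 × 2 (×2 to match 2 C3H4(g) in the target): (2)·(-1937.0) = -3874.0 kJ
equation 3 reversed (reverse to put C6H12(l) on the product side): +3919.4 kJ
Since enthalpy is a state function, ΔH_rxn = (1)·(-1559.7) + (2)·(-1937.0) + (-1)·(-3919.4) = -1514.3 kJ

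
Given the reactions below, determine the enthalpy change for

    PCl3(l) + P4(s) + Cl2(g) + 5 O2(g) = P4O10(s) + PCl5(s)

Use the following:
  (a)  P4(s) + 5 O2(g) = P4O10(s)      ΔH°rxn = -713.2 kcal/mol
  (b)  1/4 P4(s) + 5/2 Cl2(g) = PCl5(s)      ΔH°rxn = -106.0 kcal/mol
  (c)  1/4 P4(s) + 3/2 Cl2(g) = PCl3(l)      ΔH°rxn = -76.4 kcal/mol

ΔH°rxn = -742.8 kcal/mol

(a) as written: -713.2 kcal/mol
(b) as written: -106.0 kcal/mol
(c) reversed: +76.4 kcal/mol
ΔH°rxn = (-713.2) + (-106.0) + (+76.4) = -742.8 kcal/mol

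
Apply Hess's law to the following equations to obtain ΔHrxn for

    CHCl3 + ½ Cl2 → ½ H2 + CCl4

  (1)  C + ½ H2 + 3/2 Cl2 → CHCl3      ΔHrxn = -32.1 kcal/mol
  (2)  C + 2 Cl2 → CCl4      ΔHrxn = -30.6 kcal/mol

(1) reversed: +32.1 kcal/mol
(2) as written: -30.6 kcal/mol
Summing the manipulated equations, ΔHrxn = (-1)·(-32.1) + (1)·(-30.6) = 1.5 kcal/mol

ΔHrxn = 1.5 kcal/mol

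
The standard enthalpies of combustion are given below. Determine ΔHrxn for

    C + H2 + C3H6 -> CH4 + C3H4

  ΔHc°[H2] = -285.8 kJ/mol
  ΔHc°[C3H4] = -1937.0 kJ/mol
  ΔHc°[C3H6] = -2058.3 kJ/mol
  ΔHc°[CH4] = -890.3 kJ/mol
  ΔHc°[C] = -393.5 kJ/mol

ΔHrxn = 89.7 kJ/mol

Using ΔH = Σ nΔHc°(reactants) − Σ nΔHc°(products):
= [1·(-393.5) + 1·(-285.8) + 1·(-2058.3)] − [1·(-890.3) + 1·(-1937.0)]
= 89.7 kJ/mol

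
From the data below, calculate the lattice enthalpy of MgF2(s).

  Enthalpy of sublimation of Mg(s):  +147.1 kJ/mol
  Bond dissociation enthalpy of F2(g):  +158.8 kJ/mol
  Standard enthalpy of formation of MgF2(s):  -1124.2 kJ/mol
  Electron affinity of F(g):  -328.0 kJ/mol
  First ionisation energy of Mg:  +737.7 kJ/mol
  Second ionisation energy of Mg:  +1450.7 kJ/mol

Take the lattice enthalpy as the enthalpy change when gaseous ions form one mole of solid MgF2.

U = -2962.5 kJ/mol

ΔHf° = 1·ΔHsub + 1·(ΣIE) + 1·D(F2) + 2·EA + U
-1124.2 = 1·(+147.1) + 1·(+2188.4) + 1·(+158.8) + 2·(-328.0) + U
U = -1124.2 − (+1838.3) = -2962.5 kJ/mol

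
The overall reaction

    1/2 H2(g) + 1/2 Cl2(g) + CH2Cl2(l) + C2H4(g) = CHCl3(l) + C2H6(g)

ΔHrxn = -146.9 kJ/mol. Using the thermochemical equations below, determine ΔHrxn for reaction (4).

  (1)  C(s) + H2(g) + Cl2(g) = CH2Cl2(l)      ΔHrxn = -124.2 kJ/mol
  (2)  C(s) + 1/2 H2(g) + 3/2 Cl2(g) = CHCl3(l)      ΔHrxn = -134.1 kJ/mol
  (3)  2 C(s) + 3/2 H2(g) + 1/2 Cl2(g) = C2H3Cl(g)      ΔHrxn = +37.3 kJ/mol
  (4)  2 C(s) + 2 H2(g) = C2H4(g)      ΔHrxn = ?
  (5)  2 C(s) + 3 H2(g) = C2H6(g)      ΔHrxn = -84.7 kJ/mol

ΔHrxn = 52.3 kJ/mol

(1) reversed: +124.2 kJ/mol
(2) as written: -134.1 kJ/mol
(3): not needed.
(4) reversed: contributes −x
(5) as written: -84.7 kJ/mol
-146.9 = (+124.2) + (-134.1) + (-84.7) − x
x = (-146.9 − (-94.6)) / (-1) = 52.3 kJ/mol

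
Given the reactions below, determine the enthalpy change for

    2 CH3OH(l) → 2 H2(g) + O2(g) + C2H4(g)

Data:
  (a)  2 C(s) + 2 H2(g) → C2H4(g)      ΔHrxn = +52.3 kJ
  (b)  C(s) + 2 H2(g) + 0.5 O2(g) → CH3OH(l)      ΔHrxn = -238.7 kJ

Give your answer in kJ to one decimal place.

ΔHrxn = 529.7 kJ

(a) as written: +52.3 kJ
(b) reversed and × 2: (-2)·(-238.7) = +477.4 kJ
Combining the equations, ΔHrxn = (+52.3) + (+477.4) = 529.7 kJ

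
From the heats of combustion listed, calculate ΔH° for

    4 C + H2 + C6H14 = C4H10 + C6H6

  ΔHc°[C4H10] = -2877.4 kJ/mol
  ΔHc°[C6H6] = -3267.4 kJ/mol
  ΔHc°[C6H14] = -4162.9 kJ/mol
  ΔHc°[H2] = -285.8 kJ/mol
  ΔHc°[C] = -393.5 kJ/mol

ΔH° = 122.1 kJ/mol

With combustion enthalpies, reactants minus products:
= [4·(-393.5) + 1·(-285.8) + 1·(-4162.9)] − [1·(-2877.4) + 1·(-3267.4)]
= 122.1 kJ/mol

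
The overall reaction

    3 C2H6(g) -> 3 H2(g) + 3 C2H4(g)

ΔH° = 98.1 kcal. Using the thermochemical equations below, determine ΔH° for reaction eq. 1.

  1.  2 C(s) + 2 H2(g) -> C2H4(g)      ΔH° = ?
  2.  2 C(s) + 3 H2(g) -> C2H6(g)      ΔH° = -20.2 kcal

ΔH° = 12.5 kcal

eq. 1 × 3: contributes 3·x
eq. 2 reversed and × 3: (-3)·(-20.2) = +60.6 kcal
+98.1 = (+60.6) + 3·x
x = (+98.1 − (+60.6)) / (3) = 12.5 kcal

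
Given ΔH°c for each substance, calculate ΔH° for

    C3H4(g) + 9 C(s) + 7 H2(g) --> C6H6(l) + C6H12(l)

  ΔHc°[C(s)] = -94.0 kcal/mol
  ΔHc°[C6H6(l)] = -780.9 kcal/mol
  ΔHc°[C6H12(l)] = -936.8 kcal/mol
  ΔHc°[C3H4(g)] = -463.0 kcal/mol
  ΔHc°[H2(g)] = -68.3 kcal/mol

Using ΔH = Σ nΔHc°(reactants) − Σ nΔHc°(products):
= [1·(-463.0) + 9·(-94.0) + 7·(-68.3)] − [1·(-780.9) + 1·(-936.8)]
= -69.4 kcal/mol

ΔH° = -69.4 kcal/mol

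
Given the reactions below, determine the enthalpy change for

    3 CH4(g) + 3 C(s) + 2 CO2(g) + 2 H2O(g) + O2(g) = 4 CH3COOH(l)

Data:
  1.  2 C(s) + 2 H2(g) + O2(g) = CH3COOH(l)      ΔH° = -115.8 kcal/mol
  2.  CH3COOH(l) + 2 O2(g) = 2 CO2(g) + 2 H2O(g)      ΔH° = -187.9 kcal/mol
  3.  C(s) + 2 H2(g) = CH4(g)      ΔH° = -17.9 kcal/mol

ΔH° = -105.8 kcal/mol

eq. 1 × 3: (3)·(-115.8) = -347.4 kcal/mol
eq. 2 reversed: +187.9 kcal/mol
eq. 3 reversed and × 3: (-3)·(-17.9) = +53.7 kcal/mol
ΔH° = (3)·(-115.8) + (-1)·(-187.9) + (-3)·(-17.9) = -105.8 kcal/mol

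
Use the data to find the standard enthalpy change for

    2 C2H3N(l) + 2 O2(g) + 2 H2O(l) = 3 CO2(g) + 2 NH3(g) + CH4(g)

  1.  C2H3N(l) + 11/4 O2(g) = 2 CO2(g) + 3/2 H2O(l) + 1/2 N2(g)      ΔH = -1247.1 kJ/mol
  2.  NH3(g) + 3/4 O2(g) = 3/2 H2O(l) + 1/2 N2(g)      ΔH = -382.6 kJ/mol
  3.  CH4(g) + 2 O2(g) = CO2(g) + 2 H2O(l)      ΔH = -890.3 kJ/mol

eq. 1 × 2: (2)·(-1247.1) = -2494.2 kJ/mol
eq. 2 reversed and × 2: (-2)·(-382.6) = +765.2 kJ/mol
eq. 3 reversed: +890.3 kJ/mol
ΔH = (-2494.2) + (+765.2) + (+890.3) = -838.7 kJ/mol

ΔH = -838.7 kJ/mol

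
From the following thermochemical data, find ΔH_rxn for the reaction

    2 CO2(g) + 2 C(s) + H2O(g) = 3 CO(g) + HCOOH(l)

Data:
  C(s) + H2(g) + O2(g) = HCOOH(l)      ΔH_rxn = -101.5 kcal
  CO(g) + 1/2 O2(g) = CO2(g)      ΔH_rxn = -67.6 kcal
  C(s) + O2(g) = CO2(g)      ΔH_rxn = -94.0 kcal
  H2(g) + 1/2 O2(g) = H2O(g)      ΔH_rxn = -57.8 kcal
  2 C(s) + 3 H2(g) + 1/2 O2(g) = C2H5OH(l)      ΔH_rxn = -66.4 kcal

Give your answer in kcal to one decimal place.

ΔH_rxn = 65.1 kcal

equation 1 as written: -101.5 kcal
equation 2 reversed and × 3: (-3)·(-67.6) = +202.8 kcal
equation 3 as written: -94.0 kcal
equation 4 reversed: +57.8 kcal
equation 5: not needed.
By Hess's law, ΔH_rxn = (-101.5) + (+202.8) + (-94.0) + (+57.8) = 65.1 kcal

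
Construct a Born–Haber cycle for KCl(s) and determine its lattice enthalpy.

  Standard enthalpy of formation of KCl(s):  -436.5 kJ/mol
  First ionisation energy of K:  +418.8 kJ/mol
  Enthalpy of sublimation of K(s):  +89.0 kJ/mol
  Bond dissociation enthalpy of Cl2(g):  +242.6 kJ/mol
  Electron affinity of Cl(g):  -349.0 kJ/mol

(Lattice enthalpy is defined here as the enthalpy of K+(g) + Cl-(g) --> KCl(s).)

ΔHf° = 1·ΔHsub + 1·(ΣIE) + 1/2·D(Cl2) + 1·EA + U
-436.5 = 1·(+89.0) + 1·(+418.8) + 1/2·(+242.6) + 1·(-349.0) + U
U = -436.5 − (+280.1) = -716.6 kJ/mol

U = -716.6 kJ/mol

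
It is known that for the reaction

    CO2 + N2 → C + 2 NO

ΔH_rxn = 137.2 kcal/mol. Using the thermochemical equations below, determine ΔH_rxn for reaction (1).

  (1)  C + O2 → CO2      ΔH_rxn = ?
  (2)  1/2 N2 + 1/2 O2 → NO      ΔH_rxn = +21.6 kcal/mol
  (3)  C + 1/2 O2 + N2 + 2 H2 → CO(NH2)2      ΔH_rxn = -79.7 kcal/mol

ΔH_rxn = -94.0 kcal/mol

(1) reversed (reverse to put CO2 on the reactant side): contributes −x
(2) × 2 (scale by 2 for the 2 NO): (2)·(+21.6) = +43.2 kcal/mol
(3): not needed (CO(NH2)2 appears nowhere else).
+137.2 = (+43.2) − x
x = (+137.2 − (+43.2)) / (-1) = -94.0 kcal/mol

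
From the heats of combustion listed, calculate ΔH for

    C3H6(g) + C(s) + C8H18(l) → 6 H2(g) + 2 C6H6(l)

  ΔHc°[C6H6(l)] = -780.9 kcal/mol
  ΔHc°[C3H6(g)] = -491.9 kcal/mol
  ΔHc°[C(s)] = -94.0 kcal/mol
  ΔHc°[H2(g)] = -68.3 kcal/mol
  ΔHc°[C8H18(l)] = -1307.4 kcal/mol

ΔH = 78.3 kcal/mol

With combustion enthalpies, reactants minus products:
= [1·(-491.9) + 1·(-94.0) + 1·(-1307.4)] − [6·(-68.3) + 2·(-780.9)]
= 78.3 kcal/mol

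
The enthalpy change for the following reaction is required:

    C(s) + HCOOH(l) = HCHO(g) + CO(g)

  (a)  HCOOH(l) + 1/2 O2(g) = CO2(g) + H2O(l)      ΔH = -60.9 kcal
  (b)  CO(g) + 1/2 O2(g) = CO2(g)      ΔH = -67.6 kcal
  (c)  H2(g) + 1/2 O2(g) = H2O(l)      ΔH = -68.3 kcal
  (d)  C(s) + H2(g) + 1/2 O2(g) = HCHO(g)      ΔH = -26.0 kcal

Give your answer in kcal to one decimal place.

(a) as written (HCOOH(l) already on the reactant side): -60.9 kcal
(b) reversed (reverse to put CO(g) on the product side): +67.6 kcal
(c) reversed: +68.3 kcal
(d) as written (HCHO(g) already on the product side): -26.0 kcal
Combining the equations, ΔH = (1)·(-60.9) + (-1)·(-67.6) + (-1)·(-68.3) + (1)·(-26.0) = 49.0 kcal

ΔH = 49.0 kcal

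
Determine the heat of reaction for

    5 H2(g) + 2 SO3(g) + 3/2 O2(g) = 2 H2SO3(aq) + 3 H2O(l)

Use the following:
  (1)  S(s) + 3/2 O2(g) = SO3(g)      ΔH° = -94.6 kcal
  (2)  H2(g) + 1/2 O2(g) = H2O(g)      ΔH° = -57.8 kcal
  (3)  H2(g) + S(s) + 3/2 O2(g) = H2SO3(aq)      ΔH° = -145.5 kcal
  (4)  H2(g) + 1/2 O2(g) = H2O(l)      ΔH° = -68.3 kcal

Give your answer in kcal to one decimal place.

(1) reversed and × 2 (reverse to put SO3(g) on the reactant side; scale by 2 for the 2 SO3(g)): (-2)·(-94.6) = +189.2 kcal
(2): not needed (H2O(g) appears nowhere else).
(3) × 2 (scale by 2 for the 2 H2SO3(aq)): (2)·(-145.5) = -291.0 kcal
(4) × 3 (scale by 3 for the 3 H2O(l)): (3)·(-68.3) = -204.9 kcal
Since enthalpy is a state function, ΔH° = (-2)·(-94.6) + (2)·(-145.5) + (3)·(-68.3) = -306.7 kcal

ΔH° = -306.7 kcal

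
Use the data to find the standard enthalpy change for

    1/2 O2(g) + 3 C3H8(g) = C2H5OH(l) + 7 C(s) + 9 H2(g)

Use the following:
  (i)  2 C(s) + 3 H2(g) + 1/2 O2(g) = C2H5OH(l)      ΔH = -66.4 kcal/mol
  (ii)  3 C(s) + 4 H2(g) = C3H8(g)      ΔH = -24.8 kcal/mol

ΔH = 8.0 kcal/mol

(i) as written (C2H5OH(l) already on the product side): -66.4 kcal/mol
(ii) reversed and × 3 (C3H8(g) must end up as a reactant; scale by 3 for the 3 C3H8(g)): (-3)·(-24.8) = +74.4 kcal/mol
ΔH = (-66.4) + (+74.4) = 8.0 kcal/mol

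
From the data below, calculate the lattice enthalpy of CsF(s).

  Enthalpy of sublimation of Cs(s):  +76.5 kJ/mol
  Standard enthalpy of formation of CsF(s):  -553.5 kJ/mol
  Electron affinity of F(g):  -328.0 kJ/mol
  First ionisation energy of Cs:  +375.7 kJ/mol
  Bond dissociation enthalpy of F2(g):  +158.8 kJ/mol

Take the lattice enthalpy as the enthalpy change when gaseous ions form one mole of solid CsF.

ΔHf° = 1·ΔHsub + 1·(ΣIE) + 1/2·D(F2) + 1·EA + U
-553.5 = 1·(+76.5) + 1·(+375.7) + 1/2·(+158.8) + 1·(-328.0) + U
U = -553.5 − (+203.6) = -757.1 kJ/mol

U = -757.1 kJ/mol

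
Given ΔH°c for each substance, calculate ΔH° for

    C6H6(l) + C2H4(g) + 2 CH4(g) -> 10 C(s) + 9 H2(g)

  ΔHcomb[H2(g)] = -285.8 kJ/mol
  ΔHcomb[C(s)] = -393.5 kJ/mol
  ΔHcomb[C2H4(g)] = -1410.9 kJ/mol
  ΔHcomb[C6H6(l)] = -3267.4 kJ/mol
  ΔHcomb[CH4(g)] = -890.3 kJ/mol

Using ΔH = Σ nΔHc°(reactants) − Σ nΔHc°(products):
= [1·(-3267.4) + 1·(-1410.9) + 2·(-890.3)] − [10·(-393.5) + 9·(-285.8)]
= 48.3 kJ/mol

ΔH° = 48.3 kJ/mol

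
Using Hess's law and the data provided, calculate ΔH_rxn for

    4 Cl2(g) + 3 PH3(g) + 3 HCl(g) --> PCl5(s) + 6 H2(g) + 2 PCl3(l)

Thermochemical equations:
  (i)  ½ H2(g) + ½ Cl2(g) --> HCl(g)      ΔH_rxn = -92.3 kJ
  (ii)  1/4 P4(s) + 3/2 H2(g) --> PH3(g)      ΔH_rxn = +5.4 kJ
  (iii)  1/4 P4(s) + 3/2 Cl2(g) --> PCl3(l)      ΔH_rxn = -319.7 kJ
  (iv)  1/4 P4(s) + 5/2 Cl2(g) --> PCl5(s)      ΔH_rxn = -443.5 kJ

ΔH_rxn = -822.2 kJ

(i) reversed and × 3 (HCl(g) must end up as a reactant; ×3 to match 3 HCl(g) in the target): (-3)·(-92.3) = +276.9 kJ
(ii) reversed and × 3 (reverse to put PH3(g) on the reactant side; scale by 3 for the 3 PH3(g)): (-3)·(+5.4) = -16.2 kJ
(iii) × 2 (×2 to match 2 PCl3(l) in the target): (2)·(-319.7) = -639.4 kJ
(iv) as written (PCl5(s) already on the product side): -443.5 kJ
By Hess's law, ΔH_rxn = (-3)·(-92.3) + (-3)·(+5.4) + (2)·(-319.7) + (1)·(-443.5) = -822.2 kJ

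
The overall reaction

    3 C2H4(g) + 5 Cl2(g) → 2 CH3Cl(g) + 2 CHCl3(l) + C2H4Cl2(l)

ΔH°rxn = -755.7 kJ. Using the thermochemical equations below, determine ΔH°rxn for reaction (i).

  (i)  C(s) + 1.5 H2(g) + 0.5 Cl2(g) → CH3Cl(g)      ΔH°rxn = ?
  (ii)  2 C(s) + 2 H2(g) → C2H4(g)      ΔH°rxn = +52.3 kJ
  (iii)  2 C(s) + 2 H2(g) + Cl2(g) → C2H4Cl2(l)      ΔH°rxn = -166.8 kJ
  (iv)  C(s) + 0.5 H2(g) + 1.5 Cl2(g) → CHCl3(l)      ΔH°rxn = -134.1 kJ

(i) × 2 (scale by 2 for the 2 CH3Cl(g)): contributes 2·x
(ii) reversed and × 3 (reverse to put C2H4(g) on the reactant side; scale by 3 for the 3 C2H4(g)): (-3)·(+52.3) = -156.9 kJ
(iii) as written (C2H4Cl2(l) already on the product side): -166.8 kJ
(iv) × 2 (×2 to match 2 CHCl3(l) in the target): (2)·(-134.1) = -268.2 kJ
-755.7 = (-156.9) + (-166.8) + (-268.2) + 2·x
x = (-755.7 − (-591.9)) / (2) = -81.9 kJ

ΔH°rxn = -81.9 kJ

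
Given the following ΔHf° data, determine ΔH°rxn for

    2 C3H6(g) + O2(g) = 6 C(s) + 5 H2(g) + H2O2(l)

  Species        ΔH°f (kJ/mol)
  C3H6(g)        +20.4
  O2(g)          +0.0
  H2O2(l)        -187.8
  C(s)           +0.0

ΔH°rxn = -228.6 kJ/mol

Products: 6·(+0.0) + 5·(+0.0) + 1·(-187.8) = -187.8
Reactants: 2·(+20.4) + 1·(+0.0) = +40.8
ΔH°rxn = (-187.8) − (+40.8) = -228.6 kJ/mol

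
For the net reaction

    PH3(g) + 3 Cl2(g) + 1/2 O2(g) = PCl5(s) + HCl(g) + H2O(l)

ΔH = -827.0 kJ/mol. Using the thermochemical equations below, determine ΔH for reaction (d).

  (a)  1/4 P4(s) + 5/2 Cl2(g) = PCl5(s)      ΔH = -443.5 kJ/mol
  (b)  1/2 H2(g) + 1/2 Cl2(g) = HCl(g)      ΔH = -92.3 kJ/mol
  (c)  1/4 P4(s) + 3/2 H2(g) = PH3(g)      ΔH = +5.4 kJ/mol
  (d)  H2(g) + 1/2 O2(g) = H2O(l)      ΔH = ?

ΔH = -285.8 kJ/mol

(a) as written (PCl5(s) already on the product side): -443.5 kJ/mol
(b) as written (HCl(g) already on the product side): -92.3 kJ/mol
(c) reversed (PH3(g) must end up as a reactant): -5.4 kJ/mol
(d) as written (H2O(l) already on the product side): contributes x
-827.0 = (-443.5) + (-92.3) + (-5.4) + x
x = (-827.0 − (-541.2)) / (1) = -285.8 kJ/mol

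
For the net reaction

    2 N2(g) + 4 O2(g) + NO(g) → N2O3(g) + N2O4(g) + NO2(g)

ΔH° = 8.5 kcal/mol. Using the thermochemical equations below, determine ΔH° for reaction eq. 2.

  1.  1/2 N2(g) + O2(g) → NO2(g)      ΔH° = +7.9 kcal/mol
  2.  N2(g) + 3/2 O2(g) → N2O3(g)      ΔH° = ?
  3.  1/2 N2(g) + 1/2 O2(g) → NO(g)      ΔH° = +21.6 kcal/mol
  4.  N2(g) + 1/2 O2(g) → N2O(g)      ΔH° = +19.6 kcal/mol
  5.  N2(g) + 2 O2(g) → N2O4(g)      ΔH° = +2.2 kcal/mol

eq. 1 as written (NO2(g) already on the product side): +7.9 kcal/mol
eq. 2 as written (N2O3(g) already on the product side): contributes x
eq. 3 reversed (reverse to put NO(g) on the reactant side): -21.6 kcal/mol
eq. 4: not needed (N2O(g) appears nowhere else).
eq. 5 as written (N2O4(g) already on the product side): +2.2 kcal/mol
+8.5 = (+7.9) + (-21.6) + (+2.2) + x
x = (+8.5 − (-11.5)) / (1) = 20.0 kcal/mol

ΔH° = 20.0 kcal/mol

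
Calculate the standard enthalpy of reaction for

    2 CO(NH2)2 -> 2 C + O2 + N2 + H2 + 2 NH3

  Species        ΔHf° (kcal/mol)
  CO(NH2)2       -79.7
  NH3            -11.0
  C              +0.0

Products: 2·(+0.0) + 1·(+0.0) + 1·(+0.0) + 1·(+0.0) + 2·(-11.0) = -22.0
Reactants: 2·(-79.7) = -159.4
ΔHrxn = (-22.0) − (-159.4) = 137.4 kcal/mol

ΔHrxn = 137.4 kcal/mol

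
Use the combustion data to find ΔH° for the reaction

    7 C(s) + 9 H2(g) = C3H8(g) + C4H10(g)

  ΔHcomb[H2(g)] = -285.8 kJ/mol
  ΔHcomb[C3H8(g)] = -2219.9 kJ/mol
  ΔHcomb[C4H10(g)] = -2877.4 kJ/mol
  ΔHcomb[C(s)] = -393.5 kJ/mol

With combustion enthalpies, reactants minus products:
= [7·(-393.5) + 9·(-285.8)] − [1·(-2219.9) + 1·(-2877.4)]
= -229.4 kJ/mol

ΔH° = -229.4 kJ/mol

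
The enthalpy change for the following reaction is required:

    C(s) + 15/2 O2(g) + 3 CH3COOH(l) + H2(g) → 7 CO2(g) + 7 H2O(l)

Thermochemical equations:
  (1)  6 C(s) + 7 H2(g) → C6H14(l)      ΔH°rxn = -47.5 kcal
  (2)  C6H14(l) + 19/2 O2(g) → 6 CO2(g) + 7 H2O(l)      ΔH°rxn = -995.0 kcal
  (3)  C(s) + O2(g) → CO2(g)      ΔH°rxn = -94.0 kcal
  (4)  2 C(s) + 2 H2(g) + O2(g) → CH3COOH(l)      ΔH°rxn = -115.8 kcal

(1) as written: -47.5 kcal
(2) as written (H2O(l) already on the product side): -995.0 kcal
(3) as written: -94.0 kcal
(4) reversed and × 3 (reverse to put CH3COOH(l) on the reactant side; ×3 to match 3 CH3COOH(l) in the target): (-3)·(-115.8) = +347.4 kcal
Combining the equations, ΔH°rxn = (1)·(-47.5) + (1)·(-995.0) + (1)·(-94.0) + (-3)·(-115.8) = -789.1 kcal

ΔH°rxn = -789.1 kcal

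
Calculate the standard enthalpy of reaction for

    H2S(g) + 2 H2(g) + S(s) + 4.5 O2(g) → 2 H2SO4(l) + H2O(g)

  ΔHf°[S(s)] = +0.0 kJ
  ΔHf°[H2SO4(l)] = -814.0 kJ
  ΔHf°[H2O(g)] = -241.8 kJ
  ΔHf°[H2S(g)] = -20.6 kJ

ΔH° = -1849.2 kJ

ΔH°rxn = Σ nΔHf°(products) − Σ nΔHf°(reactants).
Products: 2·(-814.0) + 1·(-241.8) = -1869.8
Reactants: 1·(-20.6) + 2·(+0.0) + 1·(+0.0) + 9/2·(+0.0) = -20.6
ΔH° = (-1869.8) − (-20.6) = -1849.2 kJ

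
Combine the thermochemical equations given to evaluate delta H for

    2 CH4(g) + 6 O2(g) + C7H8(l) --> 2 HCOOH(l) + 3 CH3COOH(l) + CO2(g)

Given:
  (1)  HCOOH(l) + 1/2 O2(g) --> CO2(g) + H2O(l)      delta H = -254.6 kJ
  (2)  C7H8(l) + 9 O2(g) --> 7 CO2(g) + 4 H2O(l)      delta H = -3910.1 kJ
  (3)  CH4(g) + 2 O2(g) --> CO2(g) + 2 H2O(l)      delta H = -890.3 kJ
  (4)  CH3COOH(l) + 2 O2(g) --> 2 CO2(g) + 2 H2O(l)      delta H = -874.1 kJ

(1) reversed and × 2: (-2)·(-254.6) = +509.2 kJ
(2) as written: -3910.1 kJ
(3) × 2: (2)·(-890.3) = -1780.6 kJ
(4) reversed and × 3: (-3)·(-874.1) = +2622.3 kJ
Combining the equations, delta H = (-2)·(-254.6) + (1)·(-3910.1) + (2)·(-890.3) + (-3)·(-874.1) = -2559.2 kJ

delta H = -2559.2 kJ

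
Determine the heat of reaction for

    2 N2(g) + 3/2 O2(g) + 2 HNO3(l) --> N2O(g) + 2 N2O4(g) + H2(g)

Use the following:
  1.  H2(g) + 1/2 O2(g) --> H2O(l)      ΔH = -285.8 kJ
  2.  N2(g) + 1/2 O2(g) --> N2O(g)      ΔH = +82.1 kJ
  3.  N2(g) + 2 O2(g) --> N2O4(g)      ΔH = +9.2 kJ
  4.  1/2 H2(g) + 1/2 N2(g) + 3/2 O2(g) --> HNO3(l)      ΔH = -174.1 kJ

ΔH = 448.7 kJ

eq. 1: not needed (H2O(l) appears nowhere else).
eq. 2 as written (N2O(g) already on the product side): +82.1 kJ
eq. 3 × 2 (scale by 2 for the 2 N2O4(g)): (2)·(+9.2) = +18.4 kJ
eq. 4 reversed and × 2 (reverse to put HNO3(l) on the reactant side; ×2 to match 2 HNO3(l) in the target): (-2)·(-174.1) = +348.2 kJ
By Hess's law, ΔH = (+82.1) + (+18.4) + (+348.2) = 448.7 kJ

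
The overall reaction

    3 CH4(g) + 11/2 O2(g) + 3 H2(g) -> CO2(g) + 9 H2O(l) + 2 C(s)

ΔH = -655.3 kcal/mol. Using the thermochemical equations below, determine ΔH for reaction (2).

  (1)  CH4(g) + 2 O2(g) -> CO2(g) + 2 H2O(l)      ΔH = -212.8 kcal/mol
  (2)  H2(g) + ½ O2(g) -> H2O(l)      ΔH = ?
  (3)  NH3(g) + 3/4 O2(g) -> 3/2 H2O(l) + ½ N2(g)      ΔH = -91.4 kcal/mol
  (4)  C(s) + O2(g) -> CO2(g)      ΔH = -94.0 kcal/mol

(1) × 3 (×3 to match 3 CH4(g) in the target): (3)·(-212.8) = -638.4 kcal/mol
(2) × 3 (scale by 3 for the 3 H2(g)): contributes 3·x
(3): not needed (NH3(g) appears nowhere else).
(4) reversed and × 2 (C(s) must end up as a product; scale by 2 for the 2 C(s)): (-2)·(-94.0) = +188.0 kcal/mol
-655.3 = (-638.4) + (+188.0) + 3·x
x = (-655.3 − (-450.4)) / (3) = -68.3 kcal/mol

ΔH = -68.3 kcal/mol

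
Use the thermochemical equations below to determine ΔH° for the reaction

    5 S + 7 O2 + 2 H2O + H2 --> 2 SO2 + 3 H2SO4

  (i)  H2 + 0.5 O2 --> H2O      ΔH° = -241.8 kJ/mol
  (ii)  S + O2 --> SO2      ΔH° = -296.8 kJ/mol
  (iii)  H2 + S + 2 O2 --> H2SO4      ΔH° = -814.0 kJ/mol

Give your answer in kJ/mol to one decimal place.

(i) reversed and × 2: (-2)·(-241.8) = +483.6 kJ/mol
(ii) × 2: (2)·(-296.8) = -593.6 kJ/mol
(iii) × 3: (3)·(-814.0) = -2442.0 kJ/mol
Since enthalpy is a state function, ΔH° = (+483.6) + (-593.6) + (-2442.0) = -2552.0 kJ/mol

ΔH° = -2552.0 kJ/mol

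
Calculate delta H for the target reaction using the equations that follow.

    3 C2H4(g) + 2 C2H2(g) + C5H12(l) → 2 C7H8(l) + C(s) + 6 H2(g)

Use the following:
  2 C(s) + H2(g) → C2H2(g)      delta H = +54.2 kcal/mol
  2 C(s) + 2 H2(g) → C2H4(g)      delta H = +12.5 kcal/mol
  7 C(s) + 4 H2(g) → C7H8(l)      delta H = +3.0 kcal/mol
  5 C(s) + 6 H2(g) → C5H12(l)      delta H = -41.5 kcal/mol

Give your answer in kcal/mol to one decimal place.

delta H = -98.4 kcal/mol

equation 1 reversed and × 2 (C2H2(g) must end up as a reactant; ×2 to match 2 C2H2(g) in the target): (-2)·(+54.2) = -108.4 kcal/mol
equation 2 reversed and × 3 (reverse to put C2H4(g) on the reactant side; ×3 to match 3 C2H4(g) in the target): (-3)·(+12.5) = -37.5 kcal/mol
equation 3 × 2 (scale by 2 for the 2 C7H8(l)): (2)·(+3.0) = +6.0 kcal/mol
equation 4 reversed (C5H12(l) must end up as a reactant): +41.5 kcal/mol
Since enthalpy is a state function, delta H = (-2)·(+54.2) + (-3)·(+12.5) + (2)·(+3.0) + (-1)·(-41.5) = -98.4 kcal/mol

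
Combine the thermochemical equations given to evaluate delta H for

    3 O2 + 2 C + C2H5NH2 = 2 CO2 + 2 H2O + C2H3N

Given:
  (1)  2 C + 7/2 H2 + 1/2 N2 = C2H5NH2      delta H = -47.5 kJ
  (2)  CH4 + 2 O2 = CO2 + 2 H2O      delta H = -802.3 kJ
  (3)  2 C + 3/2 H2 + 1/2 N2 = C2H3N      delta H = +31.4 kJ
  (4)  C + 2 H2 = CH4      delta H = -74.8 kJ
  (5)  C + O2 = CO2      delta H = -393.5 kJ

(1) reversed: +47.5 kJ
(2) as written: -802.3 kJ
(3) as written: +31.4 kJ
(4) as written: -74.8 kJ
(5) as written: -393.5 kJ
delta H = (-1)·(-47.5) + (1)·(-802.3) + (1)·(+31.4) + (1)·(-74.8) + (1)·(-393.5) = -1191.7 kJ

delta H = -1191.7 kJ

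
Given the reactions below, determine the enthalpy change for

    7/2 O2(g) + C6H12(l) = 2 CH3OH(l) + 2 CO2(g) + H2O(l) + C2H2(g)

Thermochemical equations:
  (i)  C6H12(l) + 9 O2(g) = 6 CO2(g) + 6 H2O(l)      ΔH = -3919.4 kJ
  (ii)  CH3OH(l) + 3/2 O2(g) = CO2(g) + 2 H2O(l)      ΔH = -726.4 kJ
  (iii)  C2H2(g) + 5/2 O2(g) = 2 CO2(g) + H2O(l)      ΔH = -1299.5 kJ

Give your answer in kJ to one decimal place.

(i) as written: -3919.4 kJ
(ii) reversed and × 2: (-2)·(-726.4) = +1452.8 kJ
(iii) reversed: +1299.5 kJ
Summing the manipulated equations, ΔH = (1)·(-3919.4) + (-2)·(-726.4) + (-1)·(-1299.5) = -1167.1 kJ

ΔH = -1167.1 kJ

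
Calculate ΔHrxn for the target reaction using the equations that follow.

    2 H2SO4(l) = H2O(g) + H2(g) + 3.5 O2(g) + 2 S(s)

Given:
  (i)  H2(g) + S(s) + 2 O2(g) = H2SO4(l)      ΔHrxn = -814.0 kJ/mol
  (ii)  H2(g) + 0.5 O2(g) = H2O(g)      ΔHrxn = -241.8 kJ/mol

ΔHrxn = 1386.2 kJ/mol

(i) reversed and × 2: (-2)·(-814.0) = +1628.0 kJ/mol
(ii) as written: -241.8 kJ/mol
ΔHrxn = (-2)·(-814.0) + (1)·(-241.8) = 1386.2 kJ/mol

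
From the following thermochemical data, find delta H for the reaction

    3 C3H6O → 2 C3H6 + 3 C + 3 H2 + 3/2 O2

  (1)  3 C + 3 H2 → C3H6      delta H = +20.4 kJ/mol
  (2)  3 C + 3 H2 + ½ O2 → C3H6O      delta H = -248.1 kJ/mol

delta H = 785.1 kJ/mol

(1) × 2: (2)·(+20.4) = +40.8 kJ/mol
(2) reversed and × 3: (-3)·(-248.1) = +744.3 kJ/mol
Since enthalpy is a state function, delta H = (2)·(+20.4) + (-3)·(-248.1) = 785.1 kJ/mol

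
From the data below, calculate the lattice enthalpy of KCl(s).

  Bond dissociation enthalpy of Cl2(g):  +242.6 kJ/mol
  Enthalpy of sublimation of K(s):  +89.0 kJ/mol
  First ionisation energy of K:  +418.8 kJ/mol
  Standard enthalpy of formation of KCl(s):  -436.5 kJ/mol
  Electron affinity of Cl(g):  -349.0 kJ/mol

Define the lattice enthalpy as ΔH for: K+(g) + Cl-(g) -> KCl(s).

U = -716.6 kJ/mol

ΔHf° = 1·ΔHsub + 1·(ΣIE) + 1/2·D(Cl2) + 1·EA + U
-436.5 = 1·(+89.0) + 1·(+418.8) + 1/2·(+242.6) + 1·(-349.0) + U
U = -436.5 − (+280.1) = -716.6 kJ/mol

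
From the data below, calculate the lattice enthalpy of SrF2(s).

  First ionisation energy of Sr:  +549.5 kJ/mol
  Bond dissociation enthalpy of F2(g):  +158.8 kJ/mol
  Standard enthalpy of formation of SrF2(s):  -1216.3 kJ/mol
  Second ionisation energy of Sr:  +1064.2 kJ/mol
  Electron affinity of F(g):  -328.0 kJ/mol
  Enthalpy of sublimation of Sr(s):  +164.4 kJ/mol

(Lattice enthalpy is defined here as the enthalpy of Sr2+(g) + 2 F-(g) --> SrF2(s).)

ΔHf° = 1·ΔHsub + 1·(ΣIE) + 1·D(F2) + 2·EA + U
-1216.3 = 1·(+164.4) + 1·(+1613.7) + 1·(+158.8) + 2·(-328.0) + U
U = -1216.3 − (+1280.9) = -2497.2 kJ/mol

U = -2497.2 kJ/mol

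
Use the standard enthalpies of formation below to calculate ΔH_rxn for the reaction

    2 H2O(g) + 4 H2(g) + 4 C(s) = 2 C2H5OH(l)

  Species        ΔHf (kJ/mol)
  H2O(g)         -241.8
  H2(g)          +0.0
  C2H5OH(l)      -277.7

Products: 2·(-277.7) = -555.4
Reactants: 2·(-241.8) + 4·(+0.0) + 4·(+0.0) = -483.6
ΔH_rxn = (-555.4) − (-483.6) = -71.8 kJ/mol

ΔH_rxn = -71.8 kJ/mol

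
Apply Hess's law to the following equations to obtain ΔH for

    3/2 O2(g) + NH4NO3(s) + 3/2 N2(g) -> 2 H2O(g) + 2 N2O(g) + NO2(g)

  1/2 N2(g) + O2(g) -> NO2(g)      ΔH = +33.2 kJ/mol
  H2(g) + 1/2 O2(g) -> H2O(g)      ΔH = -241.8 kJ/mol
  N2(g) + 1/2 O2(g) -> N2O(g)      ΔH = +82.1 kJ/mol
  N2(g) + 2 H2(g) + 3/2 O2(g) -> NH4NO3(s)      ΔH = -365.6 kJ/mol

equation 1 as written: +33.2 kJ/mol
equation 2 × 2: (2)·(-241.8) = -483.6 kJ/mol
equation 3 × 2: (2)·(+82.1) = +164.2 kJ/mol
equation 4 reversed: +365.6 kJ/mol
Summing the manipulated equations, ΔH = (+33.2) + (-483.6) + (+164.2) + (+365.6) = 79.4 kJ/mol

ΔH = 79.4 kJ/mol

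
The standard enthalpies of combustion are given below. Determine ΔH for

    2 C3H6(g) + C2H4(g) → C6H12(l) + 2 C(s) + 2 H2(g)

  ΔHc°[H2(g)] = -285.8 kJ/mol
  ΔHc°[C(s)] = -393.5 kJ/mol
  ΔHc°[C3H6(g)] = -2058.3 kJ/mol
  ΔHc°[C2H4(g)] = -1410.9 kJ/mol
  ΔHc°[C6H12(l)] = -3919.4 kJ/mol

Using ΔH = Σ nΔHc°(reactants) − Σ nΔHc°(products):
= [2·(-2058.3) + 1·(-1410.9)] − [1·(-3919.4) + 2·(-393.5) + 2·(-285.8)]
= -249.5 kJ/mol

ΔH = -249.5 kJ/mol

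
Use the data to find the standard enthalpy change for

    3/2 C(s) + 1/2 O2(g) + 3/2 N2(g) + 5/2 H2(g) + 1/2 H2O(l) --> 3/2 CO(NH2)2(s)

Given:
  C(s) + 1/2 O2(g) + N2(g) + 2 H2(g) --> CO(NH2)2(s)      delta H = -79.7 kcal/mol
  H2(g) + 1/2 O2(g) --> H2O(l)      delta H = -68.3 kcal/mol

delta H = -85.4 kcal/mol

equation 1 × 3/2: (3/2)·(-79.7) = -119.55 kcal/mol
equation 2 reversed and × 1/2: (-1/2)·(-68.3) = +34.15 kcal/mol
Combining the equations, delta H = (3/2)·(-79.7) + (-1/2)·(-68.3) = -85.4 kcal/mol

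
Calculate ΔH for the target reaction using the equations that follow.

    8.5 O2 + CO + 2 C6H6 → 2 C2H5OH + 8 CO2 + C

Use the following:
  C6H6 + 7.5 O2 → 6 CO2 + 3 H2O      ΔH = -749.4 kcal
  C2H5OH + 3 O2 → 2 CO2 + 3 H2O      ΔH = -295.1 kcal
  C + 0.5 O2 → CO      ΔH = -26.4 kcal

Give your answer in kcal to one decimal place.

equation 1 × 2 (scale by 2 for the 2 C6H6): (2)·(-749.4) = -1498.8 kcal
equation 2 reversed and × 2 (reverse to put C2H5OH on the product side; ×2 to match 2 C2H5OH in the target): (-2)·(-295.1) = +590.2 kcal
equation 3 reversed (reverse to put CO on the reactant side): +26.4 kcal
ΔH = (-1498.8) + (+590.2) + (+26.4) = -882.2 kcal

ΔH = -882.2 kcal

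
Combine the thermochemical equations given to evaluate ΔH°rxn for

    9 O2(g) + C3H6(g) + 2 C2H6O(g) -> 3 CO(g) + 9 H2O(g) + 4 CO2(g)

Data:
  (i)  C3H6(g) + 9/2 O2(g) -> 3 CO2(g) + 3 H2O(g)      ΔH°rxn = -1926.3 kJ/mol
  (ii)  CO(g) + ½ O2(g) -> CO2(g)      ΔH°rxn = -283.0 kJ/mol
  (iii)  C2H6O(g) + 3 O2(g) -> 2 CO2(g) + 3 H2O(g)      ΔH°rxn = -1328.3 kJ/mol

ΔH°rxn = -3733.9 kJ/mol

(i) as written: -1926.3 kJ/mol
(ii) reversed and × 3: (-3)·(-283.0) = +849.0 kJ/mol
(iii) × 2: (2)·(-1328.3) = -2656.6 kJ/mol
Since enthalpy is a state function, ΔH°rxn = (-1926.3) + (+849.0) + (-2656.6) = -3733.9 kJ/mol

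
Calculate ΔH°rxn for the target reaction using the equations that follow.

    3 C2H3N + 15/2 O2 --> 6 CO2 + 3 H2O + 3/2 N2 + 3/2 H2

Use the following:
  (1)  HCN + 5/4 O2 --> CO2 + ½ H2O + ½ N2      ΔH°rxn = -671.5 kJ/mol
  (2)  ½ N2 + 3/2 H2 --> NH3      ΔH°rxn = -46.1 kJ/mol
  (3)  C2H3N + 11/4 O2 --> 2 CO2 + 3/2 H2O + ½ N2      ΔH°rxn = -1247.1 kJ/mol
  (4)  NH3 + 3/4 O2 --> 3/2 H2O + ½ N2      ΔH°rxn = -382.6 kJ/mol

ΔH°rxn = -3312.6 kJ/mol

(1): not needed (HCN appears nowhere else).
(2) reversed (reverse to put H2 on the product side): +46.1 kJ/mol
(3) × 3 (×3 to match 3 C2H3N in the target): (3)·(-1247.1) = -3741.3 kJ/mol
(4) reversed: +382.6 kJ/mol
By Hess's law, ΔH°rxn = (+46.1) + (-3741.3) + (+382.6) = -3312.6 kJ/mol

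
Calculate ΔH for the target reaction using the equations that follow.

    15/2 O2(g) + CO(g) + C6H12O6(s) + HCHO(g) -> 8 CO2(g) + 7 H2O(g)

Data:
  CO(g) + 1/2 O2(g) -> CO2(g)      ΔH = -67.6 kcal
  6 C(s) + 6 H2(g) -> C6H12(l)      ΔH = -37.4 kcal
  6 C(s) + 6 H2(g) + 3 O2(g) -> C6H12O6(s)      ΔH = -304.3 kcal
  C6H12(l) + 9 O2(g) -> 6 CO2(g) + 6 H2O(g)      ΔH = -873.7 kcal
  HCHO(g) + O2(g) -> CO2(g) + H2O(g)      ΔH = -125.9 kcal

equation 1 as written: -67.6 kcal
equation 2 as written: -37.4 kcal
equation 3 reversed: +304.3 kcal
equation 4 as written: -873.7 kcal
equation 5 as written: -125.9 kcal
ΔH = (1)·(-67.6) + (1)·(-37.4) + (-1)·(-304.3) + (1)·(-873.7) + (1)·(-125.9) = -800.3 kcal

ΔH = -800.3 kcal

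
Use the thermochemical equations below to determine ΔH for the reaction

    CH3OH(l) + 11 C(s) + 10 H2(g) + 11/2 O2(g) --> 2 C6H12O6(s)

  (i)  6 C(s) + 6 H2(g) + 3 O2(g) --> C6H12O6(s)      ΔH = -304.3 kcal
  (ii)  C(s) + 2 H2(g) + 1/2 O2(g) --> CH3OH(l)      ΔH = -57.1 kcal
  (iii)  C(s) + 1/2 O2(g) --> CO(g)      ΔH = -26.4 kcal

ΔH = -551.5 kcal

(i) × 2: (2)·(-304.3) = -608.6 kcal
(ii) reversed: +57.1 kcal
(iii): not needed.
Combining the equations, ΔH = (2)·(-304.3) + (-1)·(-57.1) = -551.5 kcal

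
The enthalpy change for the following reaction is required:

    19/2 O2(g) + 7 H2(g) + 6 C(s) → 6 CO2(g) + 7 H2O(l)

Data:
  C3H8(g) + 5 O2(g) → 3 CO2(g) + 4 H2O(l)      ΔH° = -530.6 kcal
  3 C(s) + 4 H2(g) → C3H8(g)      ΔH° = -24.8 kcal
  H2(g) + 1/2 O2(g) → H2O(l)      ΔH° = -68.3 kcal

ΔH° = -1042.5 kcal

equation 1 × 2 (scale by 2 for the 6 CO2(g)): (2)·(-530.6) = -1061.2 kcal
equation 2 × 2 (×2 to match 6 C(s) in the target): (2)·(-24.8) = -49.6 kcal
equation 3 reversed: +68.3 kcal
Combining the equations, ΔH° = (-1061.2) + (-49.6) + (+68.3) = -1042.5 kcal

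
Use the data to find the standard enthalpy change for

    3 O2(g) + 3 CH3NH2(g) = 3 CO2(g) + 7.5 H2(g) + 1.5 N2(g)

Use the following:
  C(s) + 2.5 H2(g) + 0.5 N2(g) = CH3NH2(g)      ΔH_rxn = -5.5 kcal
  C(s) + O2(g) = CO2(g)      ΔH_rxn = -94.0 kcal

ΔH_rxn = -265.5 kcal

equation 1 reversed and × 3 (reverse to put CH3NH2(g) on the reactant side; ×3 to match 3 CH3NH2(g) in the target): (-3)·(-5.5) = +16.5 kcal
equation 2 × 3 (×3 to match 3 CO2(g) in the target): (3)·(-94.0) = -282.0 kcal
By Hess's law, ΔH_rxn = (+16.5) + (-282.0) = -265.5 kcal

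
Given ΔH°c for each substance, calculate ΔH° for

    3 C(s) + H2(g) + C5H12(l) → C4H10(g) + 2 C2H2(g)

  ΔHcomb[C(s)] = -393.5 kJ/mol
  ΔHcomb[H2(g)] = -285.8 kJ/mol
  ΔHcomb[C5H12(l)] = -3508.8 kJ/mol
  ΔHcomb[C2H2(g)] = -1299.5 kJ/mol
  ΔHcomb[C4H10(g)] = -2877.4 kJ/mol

ΔH° = 501.3 kJ/mol

Using ΔH = Σ nΔHc°(reactants) − Σ nΔHc°(products):
= [3·(-393.5) + 1·(-285.8) + 1·(-3508.8)] − [1·(-2877.4) + 2·(-1299.5)]
= 501.3 kJ/mol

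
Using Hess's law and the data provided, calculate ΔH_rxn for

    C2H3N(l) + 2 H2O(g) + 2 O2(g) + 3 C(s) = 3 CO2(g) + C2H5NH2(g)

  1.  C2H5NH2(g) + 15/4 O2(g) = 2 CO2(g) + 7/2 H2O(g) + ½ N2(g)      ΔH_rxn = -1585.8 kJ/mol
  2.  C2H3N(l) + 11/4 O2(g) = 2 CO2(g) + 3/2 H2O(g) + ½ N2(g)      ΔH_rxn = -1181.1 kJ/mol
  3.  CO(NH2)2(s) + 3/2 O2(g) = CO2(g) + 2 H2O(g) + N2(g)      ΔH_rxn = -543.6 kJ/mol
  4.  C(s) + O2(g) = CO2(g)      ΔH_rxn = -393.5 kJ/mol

ΔH_rxn = -775.8 kJ/mol

eq. 1 reversed (C2H5NH2(g) must end up as a product): +1585.8 kJ/mol
eq. 2 as written (C2H3N(l) already on the reactant side): -1181.1 kJ/mol
eq. 3: not needed (CO(NH2)2(s) appears nowhere else).
eq. 4 × 3 (×3 to match 3 C(s) in the target): (3)·(-393.5) = -1180.5 kJ/mol
ΔH_rxn = (-1)·(-1585.8) + (1)·(-1181.1) + (3)·(-393.5) = -775.8 kJ/mol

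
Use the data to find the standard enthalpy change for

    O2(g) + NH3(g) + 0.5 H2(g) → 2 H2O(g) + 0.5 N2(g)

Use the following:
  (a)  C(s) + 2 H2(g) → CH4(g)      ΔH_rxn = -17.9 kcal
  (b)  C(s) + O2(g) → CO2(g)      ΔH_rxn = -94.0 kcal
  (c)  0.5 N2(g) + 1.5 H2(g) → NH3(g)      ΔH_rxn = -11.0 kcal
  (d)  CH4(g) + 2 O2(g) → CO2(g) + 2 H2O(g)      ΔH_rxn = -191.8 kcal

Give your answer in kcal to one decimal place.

(a) as written: -17.9 kcal
(b) reversed: +94.0 kcal
(c) reversed: +11.0 kcal
(d) as written: -191.8 kcal
Combining the equations, ΔH_rxn = (1)·(-17.9) + (-1)·(-94.0) + (-1)·(-11.0) + (1)·(-191.8) = -104.7 kcal

ΔH_rxn = -104.7 kcal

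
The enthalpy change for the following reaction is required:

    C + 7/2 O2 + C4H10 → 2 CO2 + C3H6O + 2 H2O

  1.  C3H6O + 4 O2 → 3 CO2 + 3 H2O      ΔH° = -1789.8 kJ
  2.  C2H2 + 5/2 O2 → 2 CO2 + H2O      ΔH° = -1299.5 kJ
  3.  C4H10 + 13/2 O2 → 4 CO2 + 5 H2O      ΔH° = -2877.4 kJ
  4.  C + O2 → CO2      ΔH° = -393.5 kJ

eq. 1 reversed (reverse to put C3H6O on the product side): +1789.8 kJ
eq. 2: not needed (C2H2 appears nowhere else).
eq. 3 as written (C4H10 already on the reactant side): -2877.4 kJ
eq. 4 as written (C already on the reactant side): -393.5 kJ
Summing the manipulated equations, ΔH° = (-1)·(-1789.8) + (1)·(-2877.4) + (1)·(-393.5) = -1481.1 kJ

ΔH° = -1481.1 kJ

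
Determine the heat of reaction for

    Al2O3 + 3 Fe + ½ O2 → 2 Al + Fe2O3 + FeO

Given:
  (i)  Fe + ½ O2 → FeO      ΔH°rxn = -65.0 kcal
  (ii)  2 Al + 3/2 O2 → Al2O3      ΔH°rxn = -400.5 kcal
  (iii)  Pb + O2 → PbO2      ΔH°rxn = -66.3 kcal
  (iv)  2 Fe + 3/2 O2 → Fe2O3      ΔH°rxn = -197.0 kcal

(i) as written (FeO already on the product side): -65.0 kcal
(ii) reversed (Al2O3 must end up as a reactant): +400.5 kcal
(iii): not needed (PbO2 appears nowhere else).
(iv) as written (Fe2O3 already on the product side): -197.0 kcal
ΔH°rxn = (1)·(-65.0) + (-1)·(-400.5) + (1)·(-197.0) = 138.5 kcal

ΔH°rxn = 138.5 kcal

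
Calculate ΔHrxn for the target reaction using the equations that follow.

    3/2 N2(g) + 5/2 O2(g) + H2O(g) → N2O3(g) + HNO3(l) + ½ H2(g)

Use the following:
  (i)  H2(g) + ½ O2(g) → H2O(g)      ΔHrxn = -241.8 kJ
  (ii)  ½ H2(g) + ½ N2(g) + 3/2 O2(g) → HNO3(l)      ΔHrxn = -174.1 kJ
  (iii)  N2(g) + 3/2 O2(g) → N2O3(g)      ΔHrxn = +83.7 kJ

(i) reversed (H2O(g) must end up as a reactant): +241.8 kJ
(ii) as written (HNO3(l) already on the product side): -174.1 kJ
(iii) as written (N2O3(g) already on the product side): +83.7 kJ
By Hess's law, ΔHrxn = (-1)·(-241.8) + (1)·(-174.1) + (1)·(+83.7) = 151.4 kJ

ΔHrxn = 151.4 kJ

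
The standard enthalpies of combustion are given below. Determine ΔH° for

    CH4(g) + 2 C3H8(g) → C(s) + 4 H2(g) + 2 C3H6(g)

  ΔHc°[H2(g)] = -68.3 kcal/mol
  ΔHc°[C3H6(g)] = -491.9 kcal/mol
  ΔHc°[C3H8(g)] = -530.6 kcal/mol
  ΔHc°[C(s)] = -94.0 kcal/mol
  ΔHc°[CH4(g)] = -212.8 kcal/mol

ΔH° = 77.0 kcal/mol

With combustion enthalpies, reactants minus products:
= [1·(-212.8) + 2·(-530.6)] − [1·(-94.0) + 4·(-68.3) + 2·(-491.9)]
= 77.0 kcal/mol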